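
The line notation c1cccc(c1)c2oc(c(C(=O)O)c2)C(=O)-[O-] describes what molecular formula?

C12H7O5-

Heavy atoms from the SMILES: 12 C, 5 O.
Implicit hydrogens by atom environment:
  6 × C (aromatic): 1 H each → 6
  4 × C (aromatic): no H
  2 × C: no H
  2 × O: no H
  1 × O: 1 H
  1 × O (aromatic): no H
  1 × O (charge -1): no H
  Total hydrogens = 7.
Net charge -1.
Molecular formula: C12H7O5-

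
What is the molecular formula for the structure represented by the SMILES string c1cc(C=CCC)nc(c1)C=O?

C10H11NO

Heavy atoms from the SMILES: 10 C, 1 N, 1 O.
Implicit hydrogens by atom environment:
  3 × C (aromatic): 1 H each → 3
  3 × C: 1 H each → 3
  2 × C (aromatic): no H
  1 × C: 3 H
  1 × C: 2 H
  1 × N (aromatic): no H
  1 × O: no H
  Total hydrogens = 11.
Molecular formula: C10H11NO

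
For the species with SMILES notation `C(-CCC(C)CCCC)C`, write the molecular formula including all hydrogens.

C10H22

Heavy atoms from the SMILES: 10 C.
Implicit hydrogens by atom environment:
  6 × C: 2 H each → 12
  3 × C: 3 H each → 9
  1 × C: 1 H
  Total hydrogens = 22.
Molecular formula: C10H22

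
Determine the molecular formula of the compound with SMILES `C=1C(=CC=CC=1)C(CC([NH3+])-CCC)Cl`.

C12H19ClN+

Heavy atoms from the SMILES: 12 C, 1 Cl, 1 N.
Implicit hydrogens by atom environment:
  5 × C (aromatic): 1 H each → 5
  3 × C: 2 H each → 6
  2 × C: 1 H each → 2
  1 × C: 3 H
  1 × C (aromatic): no H
  1 × Cl: no H
  1 × N (charge +1): 3 H
  Total hydrogens = 19.
Net charge +1.
Molecular formula: C12H19ClN+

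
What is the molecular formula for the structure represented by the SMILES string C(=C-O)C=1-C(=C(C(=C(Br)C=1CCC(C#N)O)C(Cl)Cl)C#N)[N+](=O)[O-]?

Heavy atoms from the SMILES: 1 Br, 14 C, 2 Cl, 3 N, 4 O.
Implicit hydrogens by atom environment:
  6 × C (aromatic): no H
  4 × C: 1 H each → 4
  2 × C: 2 H each → 4
  2 × C: no H
  2 × Cl: no H
  2 × N: no H
  2 × O: 1 H each → 2
  1 × Br: no H
  1 × N (charge +1): no H
  1 × O: no H
  1 × O (charge -1): no H
  Total hydrogens = 10.
Molecular formula: C14H10BrCl2N3O4

C14H10BrCl2N3O4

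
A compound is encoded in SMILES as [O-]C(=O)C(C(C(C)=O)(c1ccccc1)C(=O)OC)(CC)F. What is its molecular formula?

Heavy atoms from the SMILES: 15 C, 1 F, 5 O.
Implicit hydrogens by atom environment:
  5 × C (aromatic): 1 H each → 5
  5 × C: no H
  4 × O: no H
  3 × C: 3 H each → 9
  1 × C: 2 H
  1 × C (aromatic): no H
  1 × F: no H
  1 × O (charge -1): no H
  Total hydrogens = 16.
Net charge -1.
Molecular formula: C15H16FO5-

C15H16FO5-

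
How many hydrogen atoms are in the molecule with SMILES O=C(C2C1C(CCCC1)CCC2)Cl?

17

Hydrogens are implicit in SMILES; fill each atom to its normal valence:
  7 × C: 2 H each → 14
  3 × C: 1 H each → 3
  1 × C: no H
  1 × Cl: no H
  1 × O: no H
  Total hydrogens = 17.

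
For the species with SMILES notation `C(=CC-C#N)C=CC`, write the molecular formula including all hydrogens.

C7H9N

Heavy atoms from the SMILES: 7 C, 1 N.
Implicit hydrogens by atom environment:
  4 × C: 1 H each → 4
  1 × C: 3 H
  1 × C: 2 H
  1 × C: no H
  1 × N: no H
  Total hydrogens = 9.
Molecular formula: C7H9N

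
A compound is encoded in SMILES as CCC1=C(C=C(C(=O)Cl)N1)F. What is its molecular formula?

Heavy atoms from the SMILES: 7 C, 1 Cl, 1 F, 1 N, 1 O.
Implicit hydrogens by atom environment:
  3 × C (aromatic): no H
  1 × C: 3 H
  1 × C: 2 H
  1 × C (aromatic): 1 H
  1 × C: no H
  1 × Cl: no H
  1 × F: no H
  1 × N (aromatic): 1 H
  1 × O: no H
  Total hydrogens = 7.
Molecular formula: C7H7ClFNO

C7H7ClFNO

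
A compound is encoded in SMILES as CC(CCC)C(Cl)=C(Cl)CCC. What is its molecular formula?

Heavy atoms from the SMILES: 10 C, 2 Cl.
Implicit hydrogens by atom environment:
  4 × C: 2 H each → 8
  3 × C: 3 H each → 9
  2 × C: no H
  2 × Cl: no H
  1 × C: 1 H
  Total hydrogens = 18.
Molecular formula: C10H18Cl2

C10H18Cl2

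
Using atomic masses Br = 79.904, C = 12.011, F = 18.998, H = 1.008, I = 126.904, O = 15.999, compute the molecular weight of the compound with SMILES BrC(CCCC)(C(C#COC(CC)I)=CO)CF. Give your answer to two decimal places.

433.10

Molecular formula: C13H19BrFIO2.
M = 1×79.904 + 13×12.011 + 1×18.998 + 19×1.008 + 1×126.904 + 2×15.999 = 433.10 g/mol.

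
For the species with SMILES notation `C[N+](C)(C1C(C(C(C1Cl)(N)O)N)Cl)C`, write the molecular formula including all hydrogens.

Heavy atoms from the SMILES: 8 C, 2 Cl, 3 N, 1 O.
Implicit hydrogens by atom environment:
  4 × C: 1 H each → 4
  3 × C: 3 H each → 9
  2 × Cl: no H
  2 × N: 2 H each → 4
  1 × C: no H
  1 × N (charge +1): no H
  1 × O: 1 H
  Total hydrogens = 18.
Net charge +1.
Molecular formula: C8H18Cl2N3O+

C8H18Cl2N3O+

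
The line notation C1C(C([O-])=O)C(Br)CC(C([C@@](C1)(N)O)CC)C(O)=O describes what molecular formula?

C12H19BrNO5-

Heavy atoms from the SMILES: 1 Br, 12 C, 1 N, 5 O.
Implicit hydrogens by atom environment:
  4 × C: 2 H each → 8
  4 × C: 1 H each → 4
  3 × C: no H
  2 × O: 1 H each → 2
  2 × O: no H
  1 × Br: no H
  1 × C: 3 H
  1 × N: 2 H
  1 × O (charge -1): no H
  Total hydrogens = 19.
Net charge -1.
Molecular formula: C12H19BrNO5-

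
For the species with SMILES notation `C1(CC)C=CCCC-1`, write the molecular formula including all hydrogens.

C8H14

Heavy atoms from the SMILES: 8 C.
Implicit hydrogens by atom environment:
  4 × C: 2 H each → 8
  3 × C: 1 H each → 3
  1 × C: 3 H
  Total hydrogens = 14.
Molecular formula: C8H14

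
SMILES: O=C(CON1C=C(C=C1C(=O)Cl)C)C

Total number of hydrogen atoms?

Hydrogens are implicit in SMILES; fill each atom to its normal valence:
  3 × O: no H
  2 × C: 3 H each → 6
  2 × C (aromatic): 1 H each → 2
  2 × C (aromatic): no H
  2 × C: no H
  1 × C: 2 H
  1 × Cl: no H
  1 × N (aromatic): no H
  Total hydrogens = 10.

10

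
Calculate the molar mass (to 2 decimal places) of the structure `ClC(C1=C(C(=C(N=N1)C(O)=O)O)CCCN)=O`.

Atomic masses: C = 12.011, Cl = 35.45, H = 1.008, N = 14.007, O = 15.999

Molecular formula: C9H10ClN3O4.
M = 9×12.011 + 1×35.45 + 10×1.008 + 3×14.007 + 4×15.999 = 259.65 g/mol.

259.65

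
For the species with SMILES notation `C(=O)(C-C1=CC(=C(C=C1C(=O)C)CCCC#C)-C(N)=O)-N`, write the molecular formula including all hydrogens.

Heavy atoms from the SMILES: 16 C, 2 N, 3 O.
Implicit hydrogens by atom environment:
  4 × C: 2 H each → 8
  4 × C (aromatic): no H
  4 × C: no H
  3 × O: no H
  2 × C (aromatic): 1 H each → 2
  2 × N: 2 H each → 4
  1 × C: 3 H
  1 × C: 1 H
  Total hydrogens = 18.
Molecular formula: C16H18N2O3

C16H18N2O3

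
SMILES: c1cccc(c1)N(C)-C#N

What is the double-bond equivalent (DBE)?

6

Molecular formula from the SMILES: C8H8N2.
DoU = (2C + 2 + N − H − X)/2 = (2·8 + 2 + 2 − 8 − 0)/2 = 12/2 = 6.
(Structurally: 1 ring(s) + 5 π bond(s) = 6.)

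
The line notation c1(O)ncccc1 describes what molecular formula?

Heavy atoms from the SMILES: 5 C, 1 N, 1 O.
Implicit hydrogens by atom environment:
  4 × C (aromatic): 1 H each → 4
  1 × C (aromatic): no H
  1 × N (aromatic): no H
  1 × O: 1 H
  Total hydrogens = 5.
Molecular formula: C5H5NO

C5H5NO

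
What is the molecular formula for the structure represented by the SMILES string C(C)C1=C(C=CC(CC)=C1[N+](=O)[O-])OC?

Heavy atoms from the SMILES: 11 C, 1 N, 3 O.
Implicit hydrogens by atom environment:
  4 × C (aromatic): no H
  3 × C: 3 H each → 9
  2 × C: 2 H each → 4
  2 × C (aromatic): 1 H each → 2
  2 × O: no H
  1 × N (charge +1): no H
  1 × O (charge -1): no H
  Total hydrogens = 15.
Molecular formula: C11H15NO3

C11H15NO3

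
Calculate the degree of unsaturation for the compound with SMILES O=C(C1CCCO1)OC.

Molecular formula from the SMILES: C6H10O3.
DoU = (2C + 2 + N − H − X)/2 = (2·6 + 2 + 0 − 10 − 0)/2 = 4/2 = 2.
(Structurally: 1 ring(s) + 1 π bond(s) = 2.)

2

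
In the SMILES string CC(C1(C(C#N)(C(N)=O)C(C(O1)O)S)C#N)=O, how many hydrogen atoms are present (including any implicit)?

9

Hydrogens are implicit in SMILES; fill each atom to its normal valence:
  6 × C: no H
  3 × O: no H
  2 × C: 1 H each → 2
  2 × N: no H
  1 × C: 3 H
  1 × N: 2 H
  1 × O: 1 H
  1 × S: 1 H
  Total hydrogens = 9.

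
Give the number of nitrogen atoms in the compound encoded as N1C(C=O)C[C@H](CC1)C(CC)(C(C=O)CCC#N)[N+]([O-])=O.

The symbol for nitrogen appears 3 times in the SMILES.

3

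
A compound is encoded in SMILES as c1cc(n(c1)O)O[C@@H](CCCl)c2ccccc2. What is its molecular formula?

C13H14ClNO2

Heavy atoms from the SMILES: 13 C, 1 Cl, 1 N, 2 O.
Implicit hydrogens by atom environment:
  8 × C (aromatic): 1 H each → 8
  2 × C: 2 H each → 4
  2 × C (aromatic): no H
  1 × C: 1 H
  1 × Cl: no H
  1 × N (aromatic): no H
  1 × O: 1 H
  1 × O: no H
  Total hydrogens = 14.
Molecular formula: C13H14ClNO2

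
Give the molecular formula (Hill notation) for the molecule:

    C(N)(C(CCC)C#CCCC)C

C11H21N

Heavy atoms from the SMILES: 11 C, 1 N.
Implicit hydrogens by atom environment:
  4 × C: 2 H each → 8
  3 × C: 3 H each → 9
  2 × C: 1 H each → 2
  2 × C: no H
  1 × N: 2 H
  Total hydrogens = 21.
Molecular formula: C11H21N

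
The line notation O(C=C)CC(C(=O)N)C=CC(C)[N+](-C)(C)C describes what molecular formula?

C12H23N2O2+

Heavy atoms from the SMILES: 12 C, 2 N, 2 O.
Implicit hydrogens by atom environment:
  5 × C: 1 H each → 5
  4 × C: 3 H each → 12
  2 × C: 2 H each → 4
  2 × O: no H
  1 × C: no H
  1 × N: 2 H
  1 × N (charge +1): no H
  Total hydrogens = 23.
Net charge +1.
Molecular formula: C12H23N2O2+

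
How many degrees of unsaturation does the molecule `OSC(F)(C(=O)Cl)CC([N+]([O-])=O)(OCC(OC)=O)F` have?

Molecular formula from the SMILES: C7H8ClF2NO7S.
DoU = (2C + 2 + N − H − X)/2 = (2·7 + 2 + 1 − 8 − 3)/2 = 6/2 = 3.
(Structurally: 0 ring(s) + 3 π bond(s) = 3.)

3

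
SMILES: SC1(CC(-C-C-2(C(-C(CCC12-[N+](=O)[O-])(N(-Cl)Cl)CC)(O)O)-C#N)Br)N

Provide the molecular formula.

C13H19BrCl2N4O4S

Heavy atoms from the SMILES: 1 Br, 13 C, 2 Cl, 4 N, 4 O, 1 S.
Implicit hydrogens by atom environment:
  6 × C: no H
  5 × C: 2 H each → 10
  2 × Cl: no H
  2 × N: no H
  2 × O: 1 H each → 2
  1 × Br: no H
  1 × C: 3 H
  1 × C: 1 H
  1 × N: 2 H
  1 × N (charge +1): no H
  1 × O: no H
  1 × O (charge -1): no H
  1 × S: 1 H
  Total hydrogens = 19.
Molecular formula: C13H19BrCl2N4O4S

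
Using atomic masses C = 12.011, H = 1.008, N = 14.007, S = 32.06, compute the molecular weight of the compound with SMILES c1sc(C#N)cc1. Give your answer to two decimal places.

Molecular formula: C5H3NS.
M = 5×12.011 + 3×1.008 + 1×14.007 + 1×32.06 = 109.15 g/mol.

109.15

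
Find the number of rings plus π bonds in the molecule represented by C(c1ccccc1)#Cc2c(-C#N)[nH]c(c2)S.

11

Molecular formula from the SMILES: C13H8N2S.
DoU = (2C + 2 + N − H − X)/2 = (2·13 + 2 + 2 − 8 − 0)/2 = 22/2 = 11.
(Structurally: 2 ring(s) + 9 π bond(s) = 11.)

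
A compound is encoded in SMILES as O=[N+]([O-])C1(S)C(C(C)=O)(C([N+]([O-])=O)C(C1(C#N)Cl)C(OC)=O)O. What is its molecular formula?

Heavy atoms from the SMILES: 10 C, 1 Cl, 3 N, 8 O, 1 S.
Implicit hydrogens by atom environment:
  6 × C: no H
  5 × O: no H
  2 × C: 3 H each → 6
  2 × C: 1 H each → 2
  2 × N (charge +1): no H
  2 × O (charge -1): no H
  1 × Cl: no H
  1 × N: no H
  1 × O: 1 H
  1 × S: 1 H
  Total hydrogens = 10.
Molecular formula: C10H10ClN3O8S

C10H10ClN3O8S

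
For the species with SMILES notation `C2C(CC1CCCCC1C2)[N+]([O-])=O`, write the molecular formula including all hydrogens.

C10H17NO2

Heavy atoms from the SMILES: 10 C, 1 N, 2 O.
Implicit hydrogens by atom environment:
  7 × C: 2 H each → 14
  3 × C: 1 H each → 3
  1 × N (charge +1): no H
  1 × O: no H
  1 × O (charge -1): no H
  Total hydrogens = 17.
Molecular formula: C10H17NO2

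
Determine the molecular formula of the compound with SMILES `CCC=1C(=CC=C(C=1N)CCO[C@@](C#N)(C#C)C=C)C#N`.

C17H17N3O

Heavy atoms from the SMILES: 17 C, 3 N, 1 O.
Implicit hydrogens by atom environment:
  4 × C: 2 H each → 8
  4 × C (aromatic): no H
  4 × C: no H
  2 × C (aromatic): 1 H each → 2
  2 × C: 1 H each → 2
  2 × N: no H
  1 × C: 3 H
  1 × N: 2 H
  1 × O: no H
  Total hydrogens = 17.
Molecular formula: C17H17N3O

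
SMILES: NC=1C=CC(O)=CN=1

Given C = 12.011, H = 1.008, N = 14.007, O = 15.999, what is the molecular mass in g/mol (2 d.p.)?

110.12

Molecular formula: C5H6N2O.
M = 5×12.011 + 6×1.008 + 2×14.007 + 1×15.999 = 110.12 g/mol.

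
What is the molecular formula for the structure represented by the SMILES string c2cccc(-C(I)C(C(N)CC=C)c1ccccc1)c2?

Heavy atoms from the SMILES: 18 C, 1 I, 1 N.
Implicit hydrogens by atom environment:
  10 × C (aromatic): 1 H each → 10
  4 × C: 1 H each → 4
  2 × C: 2 H each → 4
  2 × C (aromatic): no H
  1 × I: no H
  1 × N: 2 H
  Total hydrogens = 20.
Molecular formula: C18H20IN

C18H20IN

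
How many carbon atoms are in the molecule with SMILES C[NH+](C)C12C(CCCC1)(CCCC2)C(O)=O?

The symbol for carbon appears 13 times in the SMILES.

13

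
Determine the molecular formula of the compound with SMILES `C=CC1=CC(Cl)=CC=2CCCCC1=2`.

Heavy atoms from the SMILES: 12 C, 1 Cl.
Implicit hydrogens by atom environment:
  5 × C: 2 H each → 10
  4 × C (aromatic): no H
  2 × C (aromatic): 1 H each → 2
  1 × C: 1 H
  1 × Cl: no H
  Total hydrogens = 13.
Molecular formula: C12H13Cl

C12H13Cl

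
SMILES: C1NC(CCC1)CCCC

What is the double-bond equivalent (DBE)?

1

Molecular formula from the SMILES: C9H19N.
DoU = (2C + 2 + N − H − X)/2 = (2·9 + 2 + 1 − 19 − 0)/2 = 2/2 = 1.
(Structurally: 1 ring(s) + 0 π bond(s) = 1.)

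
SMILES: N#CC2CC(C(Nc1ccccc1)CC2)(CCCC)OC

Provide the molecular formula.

C18H26N2O

Heavy atoms from the SMILES: 18 C, 2 N, 1 O.
Implicit hydrogens by atom environment:
  6 × C: 2 H each → 12
  5 × C (aromatic): 1 H each → 5
  2 × C: 3 H each → 6
  2 × C: 1 H each → 2
  2 × C: no H
  1 × C (aromatic): no H
  1 × N: 1 H
  1 × N: no H
  1 × O: no H
  Total hydrogens = 26.
Molecular formula: C18H26N2O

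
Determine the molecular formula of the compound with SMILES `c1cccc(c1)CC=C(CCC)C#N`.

Heavy atoms from the SMILES: 13 C, 1 N.
Implicit hydrogens by atom environment:
  5 × C (aromatic): 1 H each → 5
  3 × C: 2 H each → 6
  2 × C: no H
  1 × C: 3 H
  1 × C: 1 H
  1 × C (aromatic): no H
  1 × N: no H
  Total hydrogens = 15.
Molecular formula: C13H15N

C13H15N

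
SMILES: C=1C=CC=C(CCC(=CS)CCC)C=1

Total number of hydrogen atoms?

18

Hydrogens are implicit in SMILES; fill each atom to its normal valence:
  5 × C (aromatic): 1 H each → 5
  4 × C: 2 H each → 8
  1 × C: 3 H
  1 × C: 1 H
  1 × C: no H
  1 × C (aromatic): no H
  1 × S: 1 H
  Total hydrogens = 18.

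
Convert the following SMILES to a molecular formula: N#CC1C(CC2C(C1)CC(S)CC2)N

Heavy atoms from the SMILES: 11 C, 2 N, 1 S.
Implicit hydrogens by atom environment:
  5 × C: 2 H each → 10
  5 × C: 1 H each → 5
  1 × C: no H
  1 × N: 2 H
  1 × N: no H
  1 × S: 1 H
  Total hydrogens = 18.
Molecular formula: C11H18N2S

C11H18N2S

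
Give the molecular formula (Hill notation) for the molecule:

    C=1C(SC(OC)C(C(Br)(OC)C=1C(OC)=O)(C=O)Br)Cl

C11H13Br2ClO5S

Heavy atoms from the SMILES: 2 Br, 11 C, 1 Cl, 5 O, 1 S.
Implicit hydrogens by atom environment:
  5 × O: no H
  4 × C: 1 H each → 4
  4 × C: no H
  3 × C: 3 H each → 9
  2 × Br: no H
  1 × Cl: no H
  1 × S: no H
  Total hydrogens = 13.
Molecular formula: C11H13Br2ClO5S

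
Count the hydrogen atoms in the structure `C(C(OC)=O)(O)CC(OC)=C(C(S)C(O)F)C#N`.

Hydrogens are implicit in SMILES; fill each atom to its normal valence:
  4 × C: no H
  3 × C: 1 H each → 3
  3 × O: no H
  2 × C: 3 H each → 6
  2 × O: 1 H each → 2
  1 × C: 2 H
  1 × F: no H
  1 × N: no H
  1 × S: 1 H
  Total hydrogens = 14.

14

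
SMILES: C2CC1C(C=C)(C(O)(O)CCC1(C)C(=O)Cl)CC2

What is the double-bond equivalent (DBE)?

Molecular formula from the SMILES: C14H21ClO3.
DoU = (2C + 2 + N − H − X)/2 = (2·14 + 2 + 0 − 21 − 1)/2 = 8/2 = 4.
(Structurally: 2 ring(s) + 2 π bond(s) = 4.)

4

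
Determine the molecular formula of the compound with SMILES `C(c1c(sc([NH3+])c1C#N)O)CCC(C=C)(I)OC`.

Heavy atoms from the SMILES: 12 C, 1 I, 2 N, 2 O, 1 S.
Implicit hydrogens by atom environment:
  4 × C: 2 H each → 8
  4 × C (aromatic): no H
  2 × C: no H
  1 × C: 3 H
  1 × C: 1 H
  1 × I: no H
  1 × N (charge +1): 3 H
  1 × N: no H
  1 × O: 1 H
  1 × O: no H
  1 × S (aromatic): no H
  Total hydrogens = 16.
Net charge +1.
Molecular formula: C12H16IN2O2S+

C12H16IN2O2S+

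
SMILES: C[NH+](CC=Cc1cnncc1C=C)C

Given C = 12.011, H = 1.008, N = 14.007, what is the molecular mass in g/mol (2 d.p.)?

190.27

Molecular formula: C11H16N3+.
M = 11×12.011 + 16×1.008 + 3×14.007 = 190.27 g/mol.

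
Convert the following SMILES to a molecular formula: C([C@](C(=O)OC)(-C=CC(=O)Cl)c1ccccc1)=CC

Heavy atoms from the SMILES: 15 C, 1 Cl, 3 O.
Implicit hydrogens by atom environment:
  5 × C (aromatic): 1 H each → 5
  4 × C: 1 H each → 4
  3 × C: no H
  3 × O: no H
  2 × C: 3 H each → 6
  1 × C (aromatic): no H
  1 × Cl: no H
  Total hydrogens = 15.
Molecular formula: C15H15ClO3

C15H15ClO3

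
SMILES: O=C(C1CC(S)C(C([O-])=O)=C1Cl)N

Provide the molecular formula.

C7H7ClNO3S-

Heavy atoms from the SMILES: 7 C, 1 Cl, 1 N, 3 O, 1 S.
Implicit hydrogens by atom environment:
  4 × C: no H
  2 × C: 1 H each → 2
  2 × O: no H
  1 × C: 2 H
  1 × Cl: no H
  1 × N: 2 H
  1 × O (charge -1): no H
  1 × S: 1 H
  Total hydrogens = 7.
Net charge -1.
Molecular formula: C7H7ClNO3S-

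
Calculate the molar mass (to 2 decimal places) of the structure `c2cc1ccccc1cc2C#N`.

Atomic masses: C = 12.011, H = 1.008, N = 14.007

153.18

Molecular formula: C11H7N.
M = 11×12.011 + 7×1.008 + 1×14.007 = 153.18 g/mol.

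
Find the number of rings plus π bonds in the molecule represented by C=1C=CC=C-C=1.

4

Molecular formula from the SMILES: C6H6.
DoU = (2C + 2 + N − H − X)/2 = (2·6 + 2 + 0 − 6 − 0)/2 = 8/2 = 4.
(Structurally: 1 ring(s) + 3 π bond(s) = 4.)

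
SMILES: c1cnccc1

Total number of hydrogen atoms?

5

Hydrogens are implicit in SMILES; fill each atom to its normal valence:
  5 × C (aromatic): 1 H each → 5
  1 × N (aromatic): no H
  Total hydrogens = 5.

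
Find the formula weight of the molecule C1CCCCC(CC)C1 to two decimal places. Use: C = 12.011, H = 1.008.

126.24

Molecular formula: C9H18.
M = 9×12.011 + 18×1.008 = 126.24 g/mol.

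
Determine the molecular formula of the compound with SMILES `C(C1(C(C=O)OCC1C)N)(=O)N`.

C7H12N2O3

Heavy atoms from the SMILES: 7 C, 2 N, 3 O.
Implicit hydrogens by atom environment:
  3 × C: 1 H each → 3
  3 × O: no H
  2 × C: no H
  2 × N: 2 H each → 4
  1 × C: 3 H
  1 × C: 2 H
  Total hydrogens = 12.
Molecular formula: C7H12N2O3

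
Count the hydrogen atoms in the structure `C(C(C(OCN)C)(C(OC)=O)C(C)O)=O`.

Hydrogens are implicit in SMILES; fill each atom to its normal valence:
  4 × O: no H
  3 × C: 3 H each → 9
  3 × C: 1 H each → 3
  2 × C: no H
  1 × C: 2 H
  1 × N: 2 H
  1 × O: 1 H
  Total hydrogens = 17.

17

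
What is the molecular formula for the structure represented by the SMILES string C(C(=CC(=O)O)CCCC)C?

C9H16O2

Heavy atoms from the SMILES: 9 C, 2 O.
Implicit hydrogens by atom environment:
  4 × C: 2 H each → 8
  2 × C: 3 H each → 6
  2 × C: no H
  1 × C: 1 H
  1 × O: 1 H
  1 × O: no H
  Total hydrogens = 16.
Molecular formula: C9H16O2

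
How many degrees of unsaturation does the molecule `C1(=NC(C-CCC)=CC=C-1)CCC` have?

4

Molecular formula from the SMILES: C12H19N.
DoU = (2C + 2 + N − H − X)/2 = (2·12 + 2 + 1 − 19 − 0)/2 = 8/2 = 4.
(Structurally: 1 ring(s) + 3 π bond(s) = 4.)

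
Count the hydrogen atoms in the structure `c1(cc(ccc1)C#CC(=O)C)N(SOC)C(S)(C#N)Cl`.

11

Hydrogens are implicit in SMILES; fill each atom to its normal valence:
  5 × C: no H
  4 × C (aromatic): 1 H each → 4
  2 × C: 3 H each → 6
  2 × C (aromatic): no H
  2 × N: no H
  2 × O: no H
  1 × Cl: no H
  1 × S: 1 H
  1 × S: no H
  Total hydrogens = 11.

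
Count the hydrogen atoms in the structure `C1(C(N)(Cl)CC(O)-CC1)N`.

13

Hydrogens are implicit in SMILES; fill each atom to its normal valence:
  3 × C: 2 H each → 6
  2 × C: 1 H each → 2
  2 × N: 2 H each → 4
  1 × C: no H
  1 × Cl: no H
  1 × O: 1 H
  Total hydrogens = 13.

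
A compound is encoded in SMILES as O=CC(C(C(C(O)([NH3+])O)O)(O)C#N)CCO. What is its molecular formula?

Heavy atoms from the SMILES: 8 C, 2 N, 6 O.
Implicit hydrogens by atom environment:
  5 × O: 1 H each → 5
  3 × C: 1 H each → 3
  3 × C: no H
  2 × C: 2 H each → 4
  1 × N (charge +1): 3 H
  1 × N: no H
  1 × O: no H
  Total hydrogens = 15.
Net charge +1.
Molecular formula: C8H15N2O6+

C8H15N2O6+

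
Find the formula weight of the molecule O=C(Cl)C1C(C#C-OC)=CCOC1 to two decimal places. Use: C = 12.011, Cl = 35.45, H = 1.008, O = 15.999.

200.62

Molecular formula: C9H9ClO3.
M = 9×12.011 + 1×35.45 + 9×1.008 + 3×15.999 = 200.62 g/mol.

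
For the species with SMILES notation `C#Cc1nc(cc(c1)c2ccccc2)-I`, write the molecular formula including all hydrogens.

C13H8IN

Heavy atoms from the SMILES: 13 C, 1 I, 1 N.
Implicit hydrogens by atom environment:
  7 × C (aromatic): 1 H each → 7
  4 × C (aromatic): no H
  1 × C: 1 H
  1 × C: no H
  1 × I: no H
  1 × N (aromatic): no H
  Total hydrogens = 8.
Molecular formula: C13H8IN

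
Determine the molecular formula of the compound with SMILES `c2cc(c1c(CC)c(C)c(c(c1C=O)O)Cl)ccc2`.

Heavy atoms from the SMILES: 16 C, 1 Cl, 2 O.
Implicit hydrogens by atom environment:
  7 × C (aromatic): no H
  5 × C (aromatic): 1 H each → 5
  2 × C: 3 H each → 6
  1 × C: 2 H
  1 × C: 1 H
  1 × Cl: no H
  1 × O: 1 H
  1 × O: no H
  Total hydrogens = 15.
Molecular formula: C16H15ClO2

C16H15ClO2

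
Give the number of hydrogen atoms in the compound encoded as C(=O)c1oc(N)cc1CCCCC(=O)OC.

15

Hydrogens are implicit in SMILES; fill each atom to its normal valence:
  4 × C: 2 H each → 8
  3 × C (aromatic): no H
  3 × O: no H
  1 × C: 3 H
  1 × C (aromatic): 1 H
  1 × C: 1 H
  1 × C: no H
  1 × N: 2 H
  1 × O (aromatic): no H
  Total hydrogens = 15.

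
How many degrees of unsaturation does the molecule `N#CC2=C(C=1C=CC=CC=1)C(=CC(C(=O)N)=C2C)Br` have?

Molecular formula from the SMILES: C15H11BrN2O.
DoU = (2C + 2 + N − H − X)/2 = (2·15 + 2 + 2 − 11 − 1)/2 = 22/2 = 11.
(Structurally: 2 ring(s) + 9 π bond(s) = 11.)

11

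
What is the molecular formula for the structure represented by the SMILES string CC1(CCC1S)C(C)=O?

Heavy atoms from the SMILES: 7 C, 1 O, 1 S.
Implicit hydrogens by atom environment:
  2 × C: 3 H each → 6
  2 × C: 2 H each → 4
  2 × C: no H
  1 × C: 1 H
  1 × O: no H
  1 × S: 1 H
  Total hydrogens = 12.
Molecular formula: C7H12OS

C7H12OS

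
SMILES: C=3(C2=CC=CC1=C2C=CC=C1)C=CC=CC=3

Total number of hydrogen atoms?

Hydrogens are implicit in SMILES; fill each atom to its normal valence:
  12 × C (aromatic): 1 H each → 12
  4 × C (aromatic): no H
  Total hydrogens = 12.

12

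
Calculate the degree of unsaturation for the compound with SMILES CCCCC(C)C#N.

Molecular formula from the SMILES: C7H13N.
DoU = (2C + 2 + N − H − X)/2 = (2·7 + 2 + 1 − 13 − 0)/2 = 4/2 = 2.
(Structurally: 0 ring(s) + 2 π bond(s) = 2.)

2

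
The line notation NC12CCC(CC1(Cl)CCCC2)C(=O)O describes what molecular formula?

C11H18ClNO2

Heavy atoms from the SMILES: 11 C, 1 Cl, 1 N, 2 O.
Implicit hydrogens by atom environment:
  7 × C: 2 H each → 14
  3 × C: no H
  1 × C: 1 H
  1 × Cl: no H
  1 × N: 2 H
  1 × O: 1 H
  1 × O: no H
  Total hydrogens = 18.
Molecular formula: C11H18ClNO2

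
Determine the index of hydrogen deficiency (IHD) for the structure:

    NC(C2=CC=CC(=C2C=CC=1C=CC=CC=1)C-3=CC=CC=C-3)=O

Molecular formula from the SMILES: C21H17NO.
DoU = (2C + 2 + N − H − X)/2 = (2·21 + 2 + 1 − 17 − 0)/2 = 28/2 = 14.
(Structurally: 3 ring(s) + 11 π bond(s) = 14.)

14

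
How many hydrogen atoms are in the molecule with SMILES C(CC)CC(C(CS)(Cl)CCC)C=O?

Hydrogens are implicit in SMILES; fill each atom to its normal valence:
  6 × C: 2 H each → 12
  2 × C: 3 H each → 6
  2 × C: 1 H each → 2
  1 × C: no H
  1 × Cl: no H
  1 × O: no H
  1 × S: 1 H
  Total hydrogens = 21.

21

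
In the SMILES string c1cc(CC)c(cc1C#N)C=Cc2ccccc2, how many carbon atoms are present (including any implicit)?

17

The symbol for carbon appears 17 times in the SMILES. Lowercase c denotes aromatic carbon and counts toward C.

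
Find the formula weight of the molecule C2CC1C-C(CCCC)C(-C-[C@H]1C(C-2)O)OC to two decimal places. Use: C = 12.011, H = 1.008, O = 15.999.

Molecular formula: C15H28O2.
M = 15×12.011 + 28×1.008 + 2×15.999 = 240.39 g/mol.

240.39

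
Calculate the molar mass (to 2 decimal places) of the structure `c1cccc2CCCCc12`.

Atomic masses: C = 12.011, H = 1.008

Molecular formula: C10H12.
M = 10×12.011 + 12×1.008 = 132.21 g/mol.

132.21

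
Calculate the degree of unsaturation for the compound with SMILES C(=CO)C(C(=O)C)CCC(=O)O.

3

Molecular formula from the SMILES: C8H12O4.
DoU = (2C + 2 + N − H − X)/2 = (2·8 + 2 + 0 − 12 − 0)/2 = 6/2 = 3.
(Structurally: 0 ring(s) + 3 π bond(s) = 3.)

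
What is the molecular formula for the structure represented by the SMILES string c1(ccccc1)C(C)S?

Heavy atoms from the SMILES: 8 C, 1 S.
Implicit hydrogens by atom environment:
  5 × C (aromatic): 1 H each → 5
  1 × C: 3 H
  1 × C: 1 H
  1 × C (aromatic): no H
  1 × S: 1 H
  Total hydrogens = 10.
Molecular formula: C8H10S

C8H10S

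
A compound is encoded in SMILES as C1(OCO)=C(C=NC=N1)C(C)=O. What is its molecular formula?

C7H8N2O3

Heavy atoms from the SMILES: 7 C, 2 N, 3 O.
Implicit hydrogens by atom environment:
  2 × C (aromatic): 1 H each → 2
  2 × C (aromatic): no H
  2 × N (aromatic): no H
  2 × O: no H
  1 × C: 3 H
  1 × C: 2 H
  1 × C: no H
  1 × O: 1 H
  Total hydrogens = 8.
Molecular formula: C7H8N2O3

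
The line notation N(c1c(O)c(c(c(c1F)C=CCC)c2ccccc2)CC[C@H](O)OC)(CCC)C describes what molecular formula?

Heavy atoms from the SMILES: 24 C, 1 F, 1 N, 3 O.
Implicit hydrogens by atom environment:
  7 × C (aromatic): no H
  5 × C: 2 H each → 10
  5 × C (aromatic): 1 H each → 5
  4 × C: 3 H each → 12
  3 × C: 1 H each → 3
  2 × O: 1 H each → 2
  1 × F: no H
  1 × N: no H
  1 × O: no H
  Total hydrogens = 32.
Molecular formula: C24H32FNO3

C24H32FNO3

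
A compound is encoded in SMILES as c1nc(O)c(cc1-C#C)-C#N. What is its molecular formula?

Heavy atoms from the SMILES: 8 C, 2 N, 1 O.
Implicit hydrogens by atom environment:
  3 × C (aromatic): no H
  2 × C (aromatic): 1 H each → 2
  2 × C: no H
  1 × C: 1 H
  1 × N (aromatic): no H
  1 × N: no H
  1 × O: 1 H
  Total hydrogens = 4.
Molecular formula: C8H4N2O

C8H4N2O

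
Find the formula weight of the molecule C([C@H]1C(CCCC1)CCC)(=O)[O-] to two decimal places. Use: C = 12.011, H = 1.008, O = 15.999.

Molecular formula: C10H17O2-.
M = 10×12.011 + 17×1.008 + 2×15.999 = 169.24 g/mol.

169.24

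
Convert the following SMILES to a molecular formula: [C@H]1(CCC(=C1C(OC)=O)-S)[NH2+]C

Heavy atoms from the SMILES: 8 C, 1 N, 2 O, 1 S.
Implicit hydrogens by atom environment:
  3 × C: no H
  2 × C: 3 H each → 6
  2 × C: 2 H each → 4
  2 × O: no H
  1 × C: 1 H
  1 × N (charge +1): 2 H
  1 × S: 1 H
  Total hydrogens = 14.
Net charge +1.
Molecular formula: C8H14NO2S+

C8H14NO2S+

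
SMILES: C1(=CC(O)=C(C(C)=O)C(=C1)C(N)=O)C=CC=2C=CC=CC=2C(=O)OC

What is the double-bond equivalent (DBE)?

12

Molecular formula from the SMILES: C19H17NO5.
DoU = (2C + 2 + N − H − X)/2 = (2·19 + 2 + 1 − 17 − 0)/2 = 24/2 = 12.
(Structurally: 2 ring(s) + 10 π bond(s) = 12.)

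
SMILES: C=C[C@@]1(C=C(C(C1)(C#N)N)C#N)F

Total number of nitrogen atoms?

3

The symbol for nitrogen appears 3 times in the SMILES.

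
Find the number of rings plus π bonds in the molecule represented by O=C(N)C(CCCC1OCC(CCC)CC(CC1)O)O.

2

Molecular formula from the SMILES: C15H29NO4.
DoU = (2C + 2 + N − H − X)/2 = (2·15 + 2 + 1 − 29 − 0)/2 = 4/2 = 2.
(Structurally: 1 ring(s) + 1 π bond(s) = 2.)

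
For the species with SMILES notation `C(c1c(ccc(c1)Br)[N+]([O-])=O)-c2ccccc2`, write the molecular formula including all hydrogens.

C13H10BrNO2

Heavy atoms from the SMILES: 1 Br, 13 C, 1 N, 2 O.
Implicit hydrogens by atom environment:
  8 × C (aromatic): 1 H each → 8
  4 × C (aromatic): no H
  1 × Br: no H
  1 × C: 2 H
  1 × N (charge +1): no H
  1 × O: no H
  1 × O (charge -1): no H
  Total hydrogens = 10.
Molecular formula: C13H10BrNO2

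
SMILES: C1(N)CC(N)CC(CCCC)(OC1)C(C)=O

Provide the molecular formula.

Heavy atoms from the SMILES: 12 C, 2 N, 2 O.
Implicit hydrogens by atom environment:
  6 × C: 2 H each → 12
  2 × C: 3 H each → 6
  2 × C: 1 H each → 2
  2 × C: no H
  2 × N: 2 H each → 4
  2 × O: no H
  Total hydrogens = 24.
Molecular formula: C12H24N2O2

C12H24N2O2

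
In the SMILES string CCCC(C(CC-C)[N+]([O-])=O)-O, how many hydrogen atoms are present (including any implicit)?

Hydrogens are implicit in SMILES; fill each atom to its normal valence:
  4 × C: 2 H each → 8
  2 × C: 3 H each → 6
  2 × C: 1 H each → 2
  1 × N (charge +1): no H
  1 × O: 1 H
  1 × O: no H
  1 × O (charge -1): no H
  Total hydrogens = 17.

17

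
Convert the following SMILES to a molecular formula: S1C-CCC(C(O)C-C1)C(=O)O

C8H14O3S

Heavy atoms from the SMILES: 8 C, 3 O, 1 S.
Implicit hydrogens by atom environment:
  5 × C: 2 H each → 10
  2 × C: 1 H each → 2
  2 × O: 1 H each → 2
  1 × C: no H
  1 × O: no H
  1 × S: no H
  Total hydrogens = 14.
Molecular formula: C8H14O3S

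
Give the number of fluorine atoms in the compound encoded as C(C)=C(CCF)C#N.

1

The symbol for fluorine appears 1 time in the SMILES.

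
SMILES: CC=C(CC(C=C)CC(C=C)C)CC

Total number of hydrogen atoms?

Hydrogens are implicit in SMILES; fill each atom to its normal valence:
  5 × C: 2 H each → 10
  5 × C: 1 H each → 5
  3 × C: 3 H each → 9
  1 × C: no H
  Total hydrogens = 24.

24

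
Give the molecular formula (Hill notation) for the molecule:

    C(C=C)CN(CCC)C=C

C9H17N

Heavy atoms from the SMILES: 9 C, 1 N.
Implicit hydrogens by atom environment:
  6 × C: 2 H each → 12
  2 × C: 1 H each → 2
  1 × C: 3 H
  1 × N: no H
  Total hydrogens = 17.
Molecular formula: C9H17N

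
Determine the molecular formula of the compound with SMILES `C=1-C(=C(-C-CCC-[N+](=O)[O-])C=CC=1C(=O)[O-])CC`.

Heavy atoms from the SMILES: 13 C, 1 N, 4 O.
Implicit hydrogens by atom environment:
  5 × C: 2 H each → 10
  3 × C (aromatic): 1 H each → 3
  3 × C (aromatic): no H
  2 × O: no H
  2 × O (charge -1): no H
  1 × C: 3 H
  1 × C: no H
  1 × N (charge +1): no H
  Total hydrogens = 16.
Net charge -1.
Molecular formula: C13H16NO4-

C13H16NO4-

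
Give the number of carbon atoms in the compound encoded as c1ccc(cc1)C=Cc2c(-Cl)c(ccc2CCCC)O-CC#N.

20

The symbol for carbon appears 20 times in the SMILES. Lowercase c denotes aromatic carbon and counts toward C.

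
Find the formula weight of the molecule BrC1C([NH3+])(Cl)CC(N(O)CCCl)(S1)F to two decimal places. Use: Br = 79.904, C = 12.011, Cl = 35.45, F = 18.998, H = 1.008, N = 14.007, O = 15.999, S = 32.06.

Molecular formula: C6H11BrCl2FN2OS+.
M = 1×79.904 + 6×12.011 + 2×35.45 + 1×18.998 + 11×1.008 + 2×14.007 + 1×15.999 + 1×32.06 = 329.03 g/mol.

329.03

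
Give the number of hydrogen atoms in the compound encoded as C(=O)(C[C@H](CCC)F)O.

11

Hydrogens are implicit in SMILES; fill each atom to its normal valence:
  3 × C: 2 H each → 6
  1 × C: 3 H
  1 × C: 1 H
  1 × C: no H
  1 × F: no H
  1 × O: 1 H
  1 × O: no H
  Total hydrogens = 11.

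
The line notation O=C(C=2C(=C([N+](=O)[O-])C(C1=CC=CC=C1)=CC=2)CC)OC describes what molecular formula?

Heavy atoms from the SMILES: 16 C, 1 N, 4 O.
Implicit hydrogens by atom environment:
  7 × C (aromatic): 1 H each → 7
  5 × C (aromatic): no H
  3 × O: no H
  2 × C: 3 H each → 6
  1 × C: 2 H
  1 × C: no H
  1 × N (charge +1): no H
  1 × O (charge -1): no H
  Total hydrogens = 15.
Molecular formula: C16H15NO4

C16H15NO4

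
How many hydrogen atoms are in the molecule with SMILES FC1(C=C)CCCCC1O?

Hydrogens are implicit in SMILES; fill each atom to its normal valence:
  5 × C: 2 H each → 10
  2 × C: 1 H each → 2
  1 × C: no H
  1 × F: no H
  1 × O: 1 H
  Total hydrogens = 13.

13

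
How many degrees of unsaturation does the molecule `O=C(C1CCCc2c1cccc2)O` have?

Molecular formula from the SMILES: C11H12O2.
DoU = (2C + 2 + N − H − X)/2 = (2·11 + 2 + 0 − 12 − 0)/2 = 12/2 = 6.
(Structurally: 2 ring(s) + 4 π bond(s) = 6.)

6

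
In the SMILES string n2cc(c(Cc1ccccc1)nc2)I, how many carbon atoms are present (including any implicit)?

The symbol for carbon appears 11 times in the SMILES. Lowercase c denotes aromatic carbon and counts toward C.

11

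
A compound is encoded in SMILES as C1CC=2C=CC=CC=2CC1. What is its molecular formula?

C10H12

Heavy atoms from the SMILES: 10 C.
Implicit hydrogens by atom environment:
  4 × C: 2 H each → 8
  4 × C (aromatic): 1 H each → 4
  2 × C (aromatic): no H
  Total hydrogens = 12.
Molecular formula: C10H12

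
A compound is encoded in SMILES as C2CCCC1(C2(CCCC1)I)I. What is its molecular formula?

C10H16I2

Heavy atoms from the SMILES: 10 C, 2 I.
Implicit hydrogens by atom environment:
  8 × C: 2 H each → 16
  2 × C: no H
  2 × I: no H
  Total hydrogens = 16.
Molecular formula: C10H16I2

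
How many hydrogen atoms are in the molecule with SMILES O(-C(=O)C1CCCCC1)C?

Hydrogens are implicit in SMILES; fill each atom to its normal valence:
  5 × C: 2 H each → 10
  2 × O: no H
  1 × C: 3 H
  1 × C: 1 H
  1 × C: no H
  Total hydrogens = 14.

14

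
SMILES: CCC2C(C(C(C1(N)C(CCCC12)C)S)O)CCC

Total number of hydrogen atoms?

31

Hydrogens are implicit in SMILES; fill each atom to its normal valence:
  6 × C: 2 H each → 12
  6 × C: 1 H each → 6
  3 × C: 3 H each → 9
  1 × C: no H
  1 × N: 2 H
  1 × O: 1 H
  1 × S: 1 H
  Total hydrogens = 31.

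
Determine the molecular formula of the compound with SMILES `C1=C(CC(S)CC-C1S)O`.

C7H12OS2

Heavy atoms from the SMILES: 7 C, 1 O, 2 S.
Implicit hydrogens by atom environment:
  3 × C: 2 H each → 6
  3 × C: 1 H each → 3
  2 × S: 1 H each → 2
  1 × C: no H
  1 × O: 1 H
  Total hydrogens = 12.
Molecular formula: C7H12OS2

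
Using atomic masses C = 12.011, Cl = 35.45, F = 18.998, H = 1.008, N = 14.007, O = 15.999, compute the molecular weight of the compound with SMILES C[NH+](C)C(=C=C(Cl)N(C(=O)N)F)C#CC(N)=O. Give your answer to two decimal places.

261.66

Molecular formula: C9H11ClFN4O2+.
M = 9×12.011 + 1×35.45 + 1×18.998 + 11×1.008 + 4×14.007 + 2×15.999 = 261.66 g/mol.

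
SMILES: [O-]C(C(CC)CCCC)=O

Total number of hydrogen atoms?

Hydrogens are implicit in SMILES; fill each atom to its normal valence:
  4 × C: 2 H each → 8
  2 × C: 3 H each → 6
  1 × C: 1 H
  1 × C: no H
  1 × O: no H
  1 × O (charge -1): no H
  Total hydrogens = 15.

15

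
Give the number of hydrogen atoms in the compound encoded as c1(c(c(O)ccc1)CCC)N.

Hydrogens are implicit in SMILES; fill each atom to its normal valence:
  3 × C (aromatic): 1 H each → 3
  3 × C (aromatic): no H
  2 × C: 2 H each → 4
  1 × C: 3 H
  1 × N: 2 H
  1 × O: 1 H
  Total hydrogens = 13.

13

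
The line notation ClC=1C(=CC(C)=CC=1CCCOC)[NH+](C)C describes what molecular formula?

Heavy atoms from the SMILES: 13 C, 1 Cl, 1 N, 1 O.
Implicit hydrogens by atom environment:
  4 × C: 3 H each → 12
  4 × C (aromatic): no H
  3 × C: 2 H each → 6
  2 × C (aromatic): 1 H each → 2
  1 × Cl: no H
  1 × N (charge +1): 1 H
  1 × O: no H
  Total hydrogens = 21.
Net charge +1.
Molecular formula: C13H21ClNO+

C13H21ClNO+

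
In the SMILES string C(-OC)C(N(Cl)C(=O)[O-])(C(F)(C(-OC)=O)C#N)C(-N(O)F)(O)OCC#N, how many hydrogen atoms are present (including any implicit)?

Hydrogens are implicit in SMILES; fill each atom to its normal valence:
  7 × C: no H
  5 × O: no H
  4 × N: no H
  2 × C: 3 H each → 6
  2 × C: 2 H each → 4
  2 × F: no H
  2 × O: 1 H each → 2
  1 × Cl: no H
  1 × O (charge -1): no H
  Total hydrogens = 12.

12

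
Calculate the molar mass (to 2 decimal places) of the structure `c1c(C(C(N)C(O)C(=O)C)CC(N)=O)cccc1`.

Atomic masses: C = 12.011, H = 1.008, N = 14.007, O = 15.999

250.30

Molecular formula: C13H18N2O3.
M = 13×12.011 + 18×1.008 + 2×14.007 + 3×15.999 = 250.30 g/mol.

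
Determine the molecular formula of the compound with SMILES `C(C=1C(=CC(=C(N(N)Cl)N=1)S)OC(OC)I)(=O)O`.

Heavy atoms from the SMILES: 8 C, 1 Cl, 1 I, 3 N, 4 O, 1 S.
Implicit hydrogens by atom environment:
  4 × C (aromatic): no H
  3 × O: no H
  1 × C: 3 H
  1 × C (aromatic): 1 H
  1 × C: 1 H
  1 × C: no H
  1 × Cl: no H
  1 × I: no H
  1 × N: 2 H
  1 × N (aromatic): no H
  1 × N: no H
  1 × O: 1 H
  1 × S: 1 H
  Total hydrogens = 9.
Molecular formula: C8H9ClIN3O4S

C8H9ClIN3O4S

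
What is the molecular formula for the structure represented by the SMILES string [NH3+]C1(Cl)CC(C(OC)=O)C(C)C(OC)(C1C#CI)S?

Heavy atoms from the SMILES: 12 C, 1 Cl, 1 I, 1 N, 3 O, 1 S.
Implicit hydrogens by atom environment:
  5 × C: no H
  3 × C: 3 H each → 9
  3 × C: 1 H each → 3
  3 × O: no H
  1 × C: 2 H
  1 × Cl: no H
  1 × I: no H
  1 × N (charge +1): 3 H
  1 × S: 1 H
  Total hydrogens = 18.
Net charge +1.
Molecular formula: C12H18ClINO3S+

C12H18ClINO3S+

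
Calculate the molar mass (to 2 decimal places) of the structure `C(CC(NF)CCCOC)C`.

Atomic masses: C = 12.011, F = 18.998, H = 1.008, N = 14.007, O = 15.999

163.24

Molecular formula: C8H18FNO.
M = 8×12.011 + 1×18.998 + 18×1.008 + 1×14.007 + 1×15.999 = 163.24 g/mol.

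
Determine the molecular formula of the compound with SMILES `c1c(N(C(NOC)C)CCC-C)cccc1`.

C13H22N2O

Heavy atoms from the SMILES: 13 C, 2 N, 1 O.
Implicit hydrogens by atom environment:
  5 × C (aromatic): 1 H each → 5
  3 × C: 3 H each → 9
  3 × C: 2 H each → 6
  1 × C: 1 H
  1 × C (aromatic): no H
  1 × N: 1 H
  1 × N: no H
  1 × O: no H
  Total hydrogens = 22.
Molecular formula: C13H22N2O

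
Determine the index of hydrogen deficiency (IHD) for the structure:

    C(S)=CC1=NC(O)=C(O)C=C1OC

5

Molecular formula from the SMILES: C8H9NO3S.
DoU = (2C + 2 + N − H − X)/2 = (2·8 + 2 + 1 − 9 − 0)/2 = 10/2 = 5.
(Structurally: 1 ring(s) + 4 π bond(s) = 5.)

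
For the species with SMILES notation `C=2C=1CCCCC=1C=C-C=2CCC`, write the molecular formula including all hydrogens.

C13H18

Heavy atoms from the SMILES: 13 C.
Implicit hydrogens by atom environment:
  6 × C: 2 H each → 12
  3 × C (aromatic): 1 H each → 3
  3 × C (aromatic): no H
  1 × C: 3 H
  Total hydrogens = 18.
Molecular formula: C13H18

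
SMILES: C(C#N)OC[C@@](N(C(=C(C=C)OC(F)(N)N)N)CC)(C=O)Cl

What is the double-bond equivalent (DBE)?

5

Molecular formula from the SMILES: C12H19ClFN5O3.
DoU = (2C + 2 + N − H − X)/2 = (2·12 + 2 + 5 − 19 − 2)/2 = 10/2 = 5.
(Structurally: 0 ring(s) + 5 π bond(s) = 5.)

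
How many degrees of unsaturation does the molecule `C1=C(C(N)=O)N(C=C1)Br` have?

Molecular formula from the SMILES: C5H5BrN2O.
DoU = (2C + 2 + N − H − X)/2 = (2·5 + 2 + 2 − 5 − 1)/2 = 8/2 = 4.
(Structurally: 1 ring(s) + 3 π bond(s) = 4.)

4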